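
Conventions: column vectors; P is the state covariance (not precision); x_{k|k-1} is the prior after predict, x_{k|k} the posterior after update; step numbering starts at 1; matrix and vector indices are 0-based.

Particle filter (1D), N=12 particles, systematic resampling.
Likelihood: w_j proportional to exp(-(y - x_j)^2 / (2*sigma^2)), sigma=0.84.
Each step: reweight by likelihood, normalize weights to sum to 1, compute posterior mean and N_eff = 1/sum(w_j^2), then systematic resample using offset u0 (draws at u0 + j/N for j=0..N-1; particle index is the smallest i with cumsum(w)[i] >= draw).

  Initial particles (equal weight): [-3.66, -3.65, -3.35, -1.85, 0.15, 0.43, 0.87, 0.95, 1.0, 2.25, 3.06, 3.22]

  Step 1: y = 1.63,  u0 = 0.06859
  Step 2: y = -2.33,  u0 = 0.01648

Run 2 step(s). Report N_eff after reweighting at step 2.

N_eff = 3.0972

step 1: w=[0.0000, 0.0000, 0.0000, 0.0000, 0.0547, 0.0930, 0.1714, 0.1860, 0.1948, 0.1965, 0.0606, 0.0430]  mean=1.3348  Neff=6.3418  idx=[5, 6, 6, 6, 7, 7, 8, 8, 9, 9, 10, 11]
step 2: w=[0.5391, 0.0841, 0.0841, 0.0841, 0.0582, 0.0582, 0.0461, 0.0461, 0.0000, 0.0000, 0.0000, 0.0000]  mean=0.6542  Neff=3.0972  idx=[0, 0, 0, 0, 0, 0, 0, 1, 2, 3, 5, 6]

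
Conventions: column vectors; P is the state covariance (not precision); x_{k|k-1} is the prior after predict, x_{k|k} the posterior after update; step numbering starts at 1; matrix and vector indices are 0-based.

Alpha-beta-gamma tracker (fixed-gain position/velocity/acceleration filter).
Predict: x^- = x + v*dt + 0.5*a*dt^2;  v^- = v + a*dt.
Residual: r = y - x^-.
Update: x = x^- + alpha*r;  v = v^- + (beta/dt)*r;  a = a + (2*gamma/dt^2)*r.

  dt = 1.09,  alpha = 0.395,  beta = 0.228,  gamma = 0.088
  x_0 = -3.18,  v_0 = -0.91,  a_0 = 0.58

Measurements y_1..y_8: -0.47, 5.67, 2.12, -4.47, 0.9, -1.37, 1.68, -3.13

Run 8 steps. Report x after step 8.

x_post = -4.9197

step 1: x_pred=-3.8274  r=3.3574  x^+=-2.5012  v^+=0.4245  a^+=1.0773
step 2: x_pred=-1.3985  r=7.0685  x^+=1.3935  v^+=3.0773  a^+=2.1244
step 3: x_pred=6.0099  r=-3.8899  x^+=4.4734  v^+=4.5793  a^+=1.5482
step 4: x_pred=10.3845  r=-14.8545  x^+=4.5170  v^+=3.1597  a^+=-0.6523
step 5: x_pred=7.5736  r=-6.6736  x^+=4.9375  v^+=1.0528  a^+=-1.6409
step 6: x_pred=5.1103  r=-6.4803  x^+=2.5506  v^+=-2.0913  a^+=-2.6008
step 7: x_pred=-1.2739  r=2.9539  x^+=-0.1071  v^+=-4.3083  a^+=-2.1632
step 8: x_pred=-6.0882  r=2.9582  x^+=-4.9197  v^+=-6.0474  a^+=-1.7250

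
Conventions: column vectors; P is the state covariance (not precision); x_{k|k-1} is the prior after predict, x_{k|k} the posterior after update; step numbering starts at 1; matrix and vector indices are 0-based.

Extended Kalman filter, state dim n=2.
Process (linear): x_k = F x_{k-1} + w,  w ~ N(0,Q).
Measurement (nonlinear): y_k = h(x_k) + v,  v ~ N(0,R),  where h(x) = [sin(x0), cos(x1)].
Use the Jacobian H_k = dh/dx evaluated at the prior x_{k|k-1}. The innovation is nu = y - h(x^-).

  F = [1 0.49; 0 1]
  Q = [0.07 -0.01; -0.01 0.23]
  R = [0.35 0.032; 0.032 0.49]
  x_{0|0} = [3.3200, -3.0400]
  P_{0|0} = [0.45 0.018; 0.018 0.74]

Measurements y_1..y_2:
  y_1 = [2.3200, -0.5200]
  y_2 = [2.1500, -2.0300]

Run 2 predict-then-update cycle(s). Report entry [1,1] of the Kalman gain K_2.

step 1: x^-=[1.8304, -3.0400]  P^-=[0.7153 0.3706; 0.3706 0.9700]  H_jac=[-0.2567 0.0000; 0.0000 0.1014]  S=[0.3971 0.0224; 0.0224 0.5000]  K=[-0.4678 0.0961; -0.2513 0.2080]  nu=[1.3535, 0.4748]  x^+=[1.2429, -3.2813]  P^+=[0.6258 0.3166; 0.3166 0.9256]
step 2: x^-=[-0.3649, -3.2813]  P^-=[1.2284 0.7602; 0.7602 1.1556]  H_jac=[0.9341 0.0000; 0.0000 -0.1393]  S=[1.4219 -0.0669; -0.0669 0.5124]  K=[0.8022 -0.1019; 0.4877 -0.2504]  nu=[2.5069, -1.0397]  x^+=[1.7520, -1.7985]  P^+=[0.2971 0.1741; 0.1741 0.7690]

K[1,1] = -0.2504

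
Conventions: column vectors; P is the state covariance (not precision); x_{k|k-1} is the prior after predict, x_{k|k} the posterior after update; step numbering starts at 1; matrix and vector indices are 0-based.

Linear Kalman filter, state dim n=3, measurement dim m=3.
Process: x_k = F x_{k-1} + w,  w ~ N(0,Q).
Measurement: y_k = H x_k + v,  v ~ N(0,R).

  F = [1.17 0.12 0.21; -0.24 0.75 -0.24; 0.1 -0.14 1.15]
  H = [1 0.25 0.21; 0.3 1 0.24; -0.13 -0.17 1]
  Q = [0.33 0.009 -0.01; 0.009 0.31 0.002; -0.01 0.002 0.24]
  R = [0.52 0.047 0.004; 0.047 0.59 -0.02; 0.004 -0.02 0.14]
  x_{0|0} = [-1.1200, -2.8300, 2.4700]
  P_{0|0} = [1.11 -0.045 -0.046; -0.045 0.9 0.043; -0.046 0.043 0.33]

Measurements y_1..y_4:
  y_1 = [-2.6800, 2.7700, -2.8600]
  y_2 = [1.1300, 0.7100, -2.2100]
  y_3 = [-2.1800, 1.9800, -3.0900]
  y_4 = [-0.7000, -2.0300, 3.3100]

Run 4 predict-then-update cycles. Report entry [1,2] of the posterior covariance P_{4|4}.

P_post[1,2] = -0.0029

step 1: x^-=[-1.1313, -2.4465, 3.1247]  P^-=[1.8439 -0.2557 0.1331; -0.2557 0.8946 -0.1628; 0.1331 -0.1628 0.6820]  S=[2.3608 0.5797 0.0158; 0.5797 1.4774 -0.1544; 0.0158 -0.1544 0.8885]  K=[0.7905 -0.0979 -0.1022; -0.1666 0.5700 -0.2149; 0.0746 0.0812 0.7921]  nu=[-1.5933, 4.8060, -6.5477]  x^+=[-2.1922, 1.9659, -1.7903]  P^+=[0.4405 -0.1559 0.0216; -0.1559 0.3791 0.0020; 0.0216 0.0020 0.1127]
step 2: x^-=[-2.7049, 2.4302, -2.5533]  P^-=[0.9104 -0.2254 0.1158; -0.2254 0.6130 -0.1011; 0.1158 -0.1011 0.4096]  S=[1.4120 0.2594 0.0822; 0.2594 1.1414 -0.0864; 0.0822 -0.0864 0.5770]  K=[0.6396 -0.0824 -0.0415; -0.1405 0.4722 -0.2142; 0.0714 0.0658 0.7132]  nu=[3.7636, -0.2960, 0.4048]  x^+=[-0.2902, 1.6751, -2.0154]  P^+=[0.3563 -0.1301 0.0226; -0.1301 0.3161 -0.0032; 0.0226 -0.0032 0.1012]
step 3: x^-=[-0.5618, 1.8097, -2.5812]  P^-=[0.8012 -0.1860 0.1011; -0.1860 0.5647 -0.0914; 0.1011 -0.0914 0.3935]  S=[1.3137 0.2544 0.0749; 0.2544 1.1086 -0.0797; 0.0749 -0.0797 0.5599]  K=[0.6067 -0.0712 -0.0403; -0.1244 0.4527 -0.2105; 0.0696 0.0649 0.7070]  nu=[-1.5286, 0.9583, -0.2742]  x^+=[-1.5464, 2.4914, -2.8192]  P^+=[0.3372 -0.1191 0.0218; -0.1191 0.3019 -0.0032; 0.0218 -0.0032 0.1003]
step 4: x^-=[-2.1023, 2.9163, -3.7455]  P^-=[0.7774 -0.1722 0.0961; -0.1722 0.5515 -0.0878; 0.0961 -0.0878 0.3912]  S=[1.2942 0.2581 0.0712; 0.2581 1.1024 -0.0774; 0.0712 -0.0774 0.5576]  K=[0.5987 -0.0669 -0.0421; -0.1186 0.4475 -0.2082; 0.0689 0.0651 0.7063]  nu=[1.4598, -3.4166, 7.2780]  x^+=[-1.3064, -0.3010, 1.2729]  P^+=[0.3323 -0.1153 0.0214; -0.1153 0.2979 -0.0029; 0.0214 -0.0029 0.1001]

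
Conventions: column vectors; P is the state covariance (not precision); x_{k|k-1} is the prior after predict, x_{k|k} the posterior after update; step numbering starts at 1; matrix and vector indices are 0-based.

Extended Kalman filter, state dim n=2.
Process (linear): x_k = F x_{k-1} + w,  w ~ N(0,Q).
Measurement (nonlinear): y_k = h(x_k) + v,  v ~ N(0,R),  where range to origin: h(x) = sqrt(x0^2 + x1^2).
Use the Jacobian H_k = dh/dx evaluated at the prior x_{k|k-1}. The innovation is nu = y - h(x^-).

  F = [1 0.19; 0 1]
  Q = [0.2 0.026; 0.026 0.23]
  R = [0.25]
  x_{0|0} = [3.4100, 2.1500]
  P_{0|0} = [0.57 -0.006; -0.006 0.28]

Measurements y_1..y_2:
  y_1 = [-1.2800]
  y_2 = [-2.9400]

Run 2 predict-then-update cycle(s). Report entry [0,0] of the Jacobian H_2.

step 1: x^-=[3.8185, 2.1500]  P^-=[0.7778 0.0732; 0.0732 0.5100]  H_jac=[0.8714 0.4906]  S=[1.0259]  K=[0.6956; 0.3061]  nu=[-5.6622]  x^+=[-0.1203, 0.4170]  P^+=[0.2814 -0.1452; -0.1452 0.4139]
step 2: x^-=[-0.0411, 0.4170]  P^-=[0.4411 -0.0406; -0.0406 0.6439]  H_jac=[-0.0981 0.9952]  S=[0.8999]  K=[-0.0930; 0.7165]  nu=[-3.3590]  x^+=[0.2712, -1.9898]  P^+=[0.4333 0.0194; 0.0194 0.1819]

H_jac[0,0] = -0.0981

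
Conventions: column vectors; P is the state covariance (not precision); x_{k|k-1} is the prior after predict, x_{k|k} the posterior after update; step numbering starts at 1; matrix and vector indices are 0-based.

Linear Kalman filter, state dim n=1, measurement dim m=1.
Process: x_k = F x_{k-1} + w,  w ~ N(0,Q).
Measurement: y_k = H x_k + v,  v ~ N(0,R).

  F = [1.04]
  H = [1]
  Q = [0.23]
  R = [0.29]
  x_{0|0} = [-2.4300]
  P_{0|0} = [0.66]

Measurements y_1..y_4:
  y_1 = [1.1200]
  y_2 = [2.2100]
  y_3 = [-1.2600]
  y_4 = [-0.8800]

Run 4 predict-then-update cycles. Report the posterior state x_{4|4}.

x_post = [-0.5728]

step 1: x^-=[-2.5272]  P^-=[0.9439]  S=[1.2339]  K=[0.7650]  nu=[3.6472]  x^+=[0.2628]  P^+=[0.2218]
step 2: x^-=[0.2733]  P^-=[0.4699]  S=[0.7599]  K=[0.6184]  nu=[1.9367]  x^+=[1.4709]  P^+=[0.1793]
step 3: x^-=[1.5298]  P^-=[0.4240]  S=[0.7140]  K=[0.5938]  nu=[-2.7898]  x^+=[-0.1268]  P^+=[0.1722]
step 4: x^-=[-0.1319]  P^-=[0.4163]  S=[0.7063]  K=[0.5894]  nu=[-0.7481]  x^+=[-0.5728]  P^+=[0.1709]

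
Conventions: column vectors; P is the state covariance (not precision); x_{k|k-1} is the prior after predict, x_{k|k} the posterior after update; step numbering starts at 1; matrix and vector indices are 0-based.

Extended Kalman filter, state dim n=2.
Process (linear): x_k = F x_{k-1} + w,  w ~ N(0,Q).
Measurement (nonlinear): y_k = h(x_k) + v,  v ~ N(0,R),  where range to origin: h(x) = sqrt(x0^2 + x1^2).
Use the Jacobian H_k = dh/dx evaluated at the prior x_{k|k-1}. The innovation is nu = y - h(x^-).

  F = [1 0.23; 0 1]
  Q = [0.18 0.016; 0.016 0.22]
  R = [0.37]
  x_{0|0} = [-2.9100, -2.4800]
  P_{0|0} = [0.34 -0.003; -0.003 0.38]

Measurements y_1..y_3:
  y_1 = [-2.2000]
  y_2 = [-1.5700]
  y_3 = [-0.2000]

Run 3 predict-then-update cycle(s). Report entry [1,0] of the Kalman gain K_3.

step 1: x^-=[-3.4804, -2.4800]  P^-=[0.5387 0.1004; 0.1004 0.6000]  H_jac=[-0.8144 -0.5803]  S=[1.0243]  K=[-0.4852; -0.4198]  nu=[-6.4736]  x^+=[-0.3392, 0.2374]  P^+=[0.2976 -0.1082; -0.1082 0.4195]
step 2: x^-=[-0.2846, 0.2374]  P^-=[0.4500 0.0043; 0.0043 0.6395]  H_jac=[-0.7679 0.6405]  S=[0.8935]  K=[-0.3837; 0.4548]  nu=[-1.9406]  x^+=[0.4599, -0.6451]  P^+=[0.3184 0.1602; 0.1602 0.4547]
step 3: x^-=[0.3115, -0.6451]  P^-=[0.5962 0.2808; 0.2808 0.6747]  H_jac=[0.4349 -0.9005]  S=[0.8100]  K=[0.0079; -0.5994]  nu=[-0.9164]  x^+=[0.3043, -0.0958]  P^+=[0.5961 0.2846; 0.2846 0.3837]

K[1,0] = -0.5994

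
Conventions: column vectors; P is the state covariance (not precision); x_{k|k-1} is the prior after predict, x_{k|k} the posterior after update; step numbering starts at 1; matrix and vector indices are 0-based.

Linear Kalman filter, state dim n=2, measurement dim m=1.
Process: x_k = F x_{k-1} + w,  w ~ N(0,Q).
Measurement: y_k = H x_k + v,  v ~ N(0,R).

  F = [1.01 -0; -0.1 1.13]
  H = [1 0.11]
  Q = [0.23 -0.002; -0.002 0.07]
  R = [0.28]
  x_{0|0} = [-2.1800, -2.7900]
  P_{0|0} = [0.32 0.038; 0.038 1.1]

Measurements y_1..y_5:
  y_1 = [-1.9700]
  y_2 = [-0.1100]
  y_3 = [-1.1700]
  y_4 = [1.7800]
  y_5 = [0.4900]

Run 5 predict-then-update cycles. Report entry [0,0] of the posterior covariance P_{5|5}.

step 1: x^-=[-2.2018, -2.9347]  P^-=[0.5564 0.0090; 0.0090 1.4692]  S=[0.8562]  K=[0.6510; 0.1993]  nu=[0.5546]  x^+=[-1.8407, -2.8242]  P^+=[0.1935 -0.1021; -0.1021 1.4352]
step 2: x^-=[-1.8591, -3.0072]  P^-=[0.4274 -0.1380; -0.1380 1.9276]  S=[0.7004]  K=[0.5886; 0.1057]  nu=[2.0799]  x^+=[-0.6349, -2.7874]  P^+=[0.1848 -0.1816; -0.1816 1.9198]
step 3: x^-=[-0.6413, -3.0863]  P^-=[0.4185 -0.2279; -0.2279 2.5642]  S=[0.6794]  K=[0.5791; 0.0797]  nu=[-0.1892]  x^+=[-0.7509, -3.1014]  P^+=[0.1907 -0.2593; -0.2593 2.5599]
step 4: x^-=[-0.7584, -3.4295]  P^-=[0.4245 -0.3172; -0.3172 3.3993]  S=[0.6759]  K=[0.5765; 0.0840]  nu=[2.9156]  x^+=[0.9224, -3.1846]  P^+=[0.1999 -0.3499; -0.3499 3.3945]
step 5: x^-=[0.9316, -3.6909]  P^-=[0.4339 -0.4215; -0.4215 4.4855]  S=[0.6755]  K=[0.5738; 0.1064]  nu=[-0.0356]  x^+=[0.9112, -3.6947]  P^+=[0.2116 -0.4628; -0.4628 4.4779]

P_post[0,0] = 0.2116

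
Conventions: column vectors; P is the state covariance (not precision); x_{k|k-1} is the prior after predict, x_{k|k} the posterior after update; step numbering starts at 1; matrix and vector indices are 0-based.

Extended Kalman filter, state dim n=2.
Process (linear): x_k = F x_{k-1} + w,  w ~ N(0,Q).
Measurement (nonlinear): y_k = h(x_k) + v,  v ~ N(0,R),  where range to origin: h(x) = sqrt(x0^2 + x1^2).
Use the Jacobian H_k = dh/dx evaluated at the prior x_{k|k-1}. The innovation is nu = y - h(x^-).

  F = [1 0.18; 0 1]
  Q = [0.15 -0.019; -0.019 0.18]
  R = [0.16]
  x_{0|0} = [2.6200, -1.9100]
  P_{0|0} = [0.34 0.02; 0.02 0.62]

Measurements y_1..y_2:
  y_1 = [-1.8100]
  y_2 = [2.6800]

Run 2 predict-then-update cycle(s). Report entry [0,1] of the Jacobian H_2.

step 1: x^-=[2.2762, -1.9100]  P^-=[0.5173 0.1126; 0.1126 0.8000]  H_jac=[0.7660 -0.6428]  S=[0.6832]  K=[0.4741; -0.6264]  nu=[-4.7814]  x^+=[0.0095, 1.0852]  P^+=[0.3637 0.3155; 0.3155 0.5319]
step 2: x^-=[0.2049, 1.0852]  P^-=[0.6446 0.3922; 0.3922 0.7119]  H_jac=[0.1855 0.9826]  S=[1.0126]  K=[0.4987; 0.7627]  nu=[1.5756]  x^+=[0.9907, 2.2869]  P^+=[0.3927 0.0071; 0.0071 0.1229]

H_jac[0,1] = 0.9826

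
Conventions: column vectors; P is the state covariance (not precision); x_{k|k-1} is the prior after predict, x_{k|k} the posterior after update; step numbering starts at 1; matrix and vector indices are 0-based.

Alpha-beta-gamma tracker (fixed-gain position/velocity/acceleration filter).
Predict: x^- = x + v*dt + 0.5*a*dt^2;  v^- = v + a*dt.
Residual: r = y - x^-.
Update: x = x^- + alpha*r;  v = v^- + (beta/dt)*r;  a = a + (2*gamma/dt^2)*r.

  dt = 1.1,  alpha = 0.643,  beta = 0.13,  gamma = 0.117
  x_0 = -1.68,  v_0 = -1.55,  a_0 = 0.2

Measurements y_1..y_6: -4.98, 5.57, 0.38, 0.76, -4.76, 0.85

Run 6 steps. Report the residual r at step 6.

resid = -1.2690

step 1: x_pred=-3.2640  r=-1.7160  x^+=-4.3674  v^+=-1.5328  a^+=-0.1319
step 2: x_pred=-6.1332  r=11.7032  x^+=1.3919  v^+=-0.2947  a^+=2.1314
step 3: x_pred=2.3572  r=-1.9772  x^+=1.0859  v^+=1.8162  a^+=1.7490
step 4: x_pred=4.1418  r=-3.3818  x^+=1.9673  v^+=3.3404  a^+=1.0950
step 5: x_pred=6.3043  r=-11.0643  x^+=-0.8101  v^+=3.2374  a^+=-1.0447
step 6: x_pred=2.1190  r=-1.2690  x^+=1.3030  v^+=1.9383  a^+=-1.2901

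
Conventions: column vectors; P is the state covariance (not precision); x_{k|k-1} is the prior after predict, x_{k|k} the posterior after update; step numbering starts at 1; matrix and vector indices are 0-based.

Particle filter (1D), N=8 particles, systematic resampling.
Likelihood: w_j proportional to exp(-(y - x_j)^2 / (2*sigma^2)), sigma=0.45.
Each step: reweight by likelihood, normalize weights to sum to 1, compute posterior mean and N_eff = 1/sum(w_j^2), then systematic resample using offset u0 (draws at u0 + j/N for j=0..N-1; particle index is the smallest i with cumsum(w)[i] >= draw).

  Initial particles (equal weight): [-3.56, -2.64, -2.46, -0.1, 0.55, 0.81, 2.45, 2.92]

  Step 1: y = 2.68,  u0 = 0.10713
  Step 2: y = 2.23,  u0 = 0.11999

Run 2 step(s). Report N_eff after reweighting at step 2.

step 1: w=[0.0000, 0.0000, 0.0000, 0.0000, 0.0000, 0.0001, 0.5028, 0.4970]  mean=2.6834  Neff=2.0004  idx=[6, 6, 6, 6, 7, 7, 7, 7]
step 2: w=[0.1855, 0.1855, 0.1855, 0.1855, 0.0645, 0.0645, 0.0645, 0.0645]  mean=2.5713  Neff=6.4823  idx=[0, 1, 1, 2, 3, 4, 5, 7]

N_eff = 6.4823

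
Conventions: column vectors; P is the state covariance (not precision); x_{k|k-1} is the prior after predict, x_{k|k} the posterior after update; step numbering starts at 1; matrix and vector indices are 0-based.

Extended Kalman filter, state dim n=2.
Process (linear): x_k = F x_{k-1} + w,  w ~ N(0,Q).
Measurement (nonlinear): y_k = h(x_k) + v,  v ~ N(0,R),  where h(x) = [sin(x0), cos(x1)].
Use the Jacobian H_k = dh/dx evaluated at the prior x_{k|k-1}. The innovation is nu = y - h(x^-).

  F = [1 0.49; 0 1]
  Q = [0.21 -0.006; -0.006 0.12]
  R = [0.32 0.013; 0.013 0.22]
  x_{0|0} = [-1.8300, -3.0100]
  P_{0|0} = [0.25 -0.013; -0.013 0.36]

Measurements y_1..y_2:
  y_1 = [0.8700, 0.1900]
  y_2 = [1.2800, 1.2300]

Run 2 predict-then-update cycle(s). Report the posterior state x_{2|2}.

step 1: x^-=[-3.3049, -3.0100]  P^-=[0.5337 0.1574; 0.1574 0.4800]  H_jac=[-0.9867 0.0000; 0.0000 0.1312]  S=[0.8396 -0.0074; -0.0074 0.2283]  K=[-0.6266 0.0702; -0.1826 0.2700]  nu=[0.7074, 1.1814]  x^+=[-3.6652, -2.8202]  P^+=[0.2023 0.0557; 0.0557 0.4346]
step 2: x^-=[-5.0471, -2.8202]  P^-=[0.5712 0.2626; 0.2626 0.5546]  H_jac=[0.3285 0.0000; 0.0000 0.3159]  S=[0.3816 0.0403; 0.0403 0.2753]  K=[0.4671 0.2330; 0.1614 0.6127]  nu=[0.3355, 2.1788]  x^+=[-4.3827, -1.4311]  P^+=[0.4642 0.1815; 0.1815 0.4334]

x_post = [-4.3827, -1.4311]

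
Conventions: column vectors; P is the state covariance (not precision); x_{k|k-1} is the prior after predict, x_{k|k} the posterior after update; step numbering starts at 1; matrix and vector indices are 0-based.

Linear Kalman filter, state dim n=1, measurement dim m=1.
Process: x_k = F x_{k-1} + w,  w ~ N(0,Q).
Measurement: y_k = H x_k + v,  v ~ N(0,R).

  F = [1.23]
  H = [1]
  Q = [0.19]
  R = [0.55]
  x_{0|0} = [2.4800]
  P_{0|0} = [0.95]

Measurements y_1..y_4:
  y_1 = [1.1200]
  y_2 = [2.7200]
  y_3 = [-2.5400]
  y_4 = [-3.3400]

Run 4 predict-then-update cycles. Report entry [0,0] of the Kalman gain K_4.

K[0,0] = 0.5424

step 1: x^-=[3.0504]  P^-=[1.6273]  S=[2.1773]  K=[0.7474]  nu=[-1.9304]  x^+=[1.6076]  P^+=[0.4111]
step 2: x^-=[1.9774]  P^-=[0.8119]  S=[1.3619]  K=[0.5962]  nu=[0.7426]  x^+=[2.4201]  P^+=[0.3279]
step 3: x^-=[2.9767]  P^-=[0.6861]  S=[1.2361]  K=[0.5550]  nu=[-5.5167]  x^+=[-0.0853]  P^+=[0.3053]
step 4: x^-=[-0.1049]  P^-=[0.6518]  S=[1.2018]  K=[0.5424]  nu=[-3.2351]  x^+=[-1.8595]  P^+=[0.2983]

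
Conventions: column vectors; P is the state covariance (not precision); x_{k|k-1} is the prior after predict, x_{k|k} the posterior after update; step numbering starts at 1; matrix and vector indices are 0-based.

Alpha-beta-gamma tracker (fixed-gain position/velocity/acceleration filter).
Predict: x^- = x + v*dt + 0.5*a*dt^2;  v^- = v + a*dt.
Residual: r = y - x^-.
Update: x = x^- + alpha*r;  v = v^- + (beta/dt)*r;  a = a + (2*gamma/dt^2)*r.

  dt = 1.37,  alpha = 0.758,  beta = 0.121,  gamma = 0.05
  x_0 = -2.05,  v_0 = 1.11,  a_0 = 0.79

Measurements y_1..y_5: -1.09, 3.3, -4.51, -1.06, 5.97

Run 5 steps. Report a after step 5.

a_post = 0.0004

step 1: x_pred=0.2121  r=-1.3021  x^+=-0.7749  v^+=2.0773  a^+=0.7206
step 2: x_pred=2.7473  r=0.5527  x^+=3.1662  v^+=3.1134  a^+=0.7501
step 3: x_pred=8.1355  r=-12.6455  x^+=-1.4498  v^+=3.0241  a^+=0.0763
step 4: x_pred=2.7649  r=-3.8249  x^+=-0.1344  v^+=2.7909  a^+=-0.1275
step 5: x_pred=3.5695  r=2.4005  x^+=5.3891  v^+=2.8283  a^+=0.0004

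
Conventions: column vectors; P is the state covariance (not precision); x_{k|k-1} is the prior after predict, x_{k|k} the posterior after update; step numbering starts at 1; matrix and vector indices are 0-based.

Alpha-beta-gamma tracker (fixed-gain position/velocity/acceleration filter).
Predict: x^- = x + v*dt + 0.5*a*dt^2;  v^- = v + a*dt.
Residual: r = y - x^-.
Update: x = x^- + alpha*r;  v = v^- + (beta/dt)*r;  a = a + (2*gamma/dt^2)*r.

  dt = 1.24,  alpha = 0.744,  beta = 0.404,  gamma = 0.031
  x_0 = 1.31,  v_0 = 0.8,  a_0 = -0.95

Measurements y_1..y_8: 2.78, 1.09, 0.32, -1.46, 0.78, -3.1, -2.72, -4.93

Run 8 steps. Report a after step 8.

a_post = -0.3638

step 1: x_pred=1.5716  r=1.2084  x^+=2.4707  v^+=0.0157  a^+=-0.9013
step 2: x_pred=1.7972  r=-0.7072  x^+=1.2710  v^+=-1.3323  a^+=-0.9298
step 3: x_pred=-1.0958  r=1.4158  x^+=-0.0425  v^+=-2.0240  a^+=-0.8727
step 4: x_pred=-3.2231  r=1.7631  x^+=-1.9114  v^+=-2.5317  a^+=-0.8016
step 5: x_pred=-5.6669  r=6.4469  x^+=-0.8704  v^+=-1.4252  a^+=-0.5417
step 6: x_pred=-3.0541  r=-0.0459  x^+=-3.0883  v^+=-2.1118  a^+=-0.5435
step 7: x_pred=-6.1248  r=3.4048  x^+=-3.5916  v^+=-1.6765  a^+=-0.4062
step 8: x_pred=-5.9828  r=1.0528  x^+=-5.1995  v^+=-1.8372  a^+=-0.3638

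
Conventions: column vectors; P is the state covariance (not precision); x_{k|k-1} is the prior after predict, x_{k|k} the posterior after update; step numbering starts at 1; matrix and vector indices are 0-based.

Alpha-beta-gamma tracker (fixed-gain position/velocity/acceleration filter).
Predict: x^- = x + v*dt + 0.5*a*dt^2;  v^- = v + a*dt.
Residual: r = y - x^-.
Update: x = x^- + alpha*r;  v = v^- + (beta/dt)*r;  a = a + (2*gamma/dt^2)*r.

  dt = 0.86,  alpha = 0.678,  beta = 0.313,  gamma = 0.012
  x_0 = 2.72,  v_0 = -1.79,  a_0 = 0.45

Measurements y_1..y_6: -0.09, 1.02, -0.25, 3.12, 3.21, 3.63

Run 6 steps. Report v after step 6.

v_post = 1.7663

step 1: x_pred=1.3470  r=-1.4370  x^+=0.3727  v^+=-1.9260  a^+=0.4034
step 2: x_pred=-1.1345  r=2.1545  x^+=0.3263  v^+=-0.7950  a^+=0.4733
step 3: x_pred=-0.1824  r=-0.0676  x^+=-0.2282  v^+=-0.4126  a^+=0.4711
step 4: x_pred=-0.4088  r=3.5288  x^+=1.9837  v^+=1.2769  a^+=0.5856
step 5: x_pred=3.2984  r=-0.0884  x^+=3.2385  v^+=1.7483  a^+=0.5827
step 6: x_pred=4.9575  r=-1.3275  x^+=4.0575  v^+=1.7663  a^+=0.5397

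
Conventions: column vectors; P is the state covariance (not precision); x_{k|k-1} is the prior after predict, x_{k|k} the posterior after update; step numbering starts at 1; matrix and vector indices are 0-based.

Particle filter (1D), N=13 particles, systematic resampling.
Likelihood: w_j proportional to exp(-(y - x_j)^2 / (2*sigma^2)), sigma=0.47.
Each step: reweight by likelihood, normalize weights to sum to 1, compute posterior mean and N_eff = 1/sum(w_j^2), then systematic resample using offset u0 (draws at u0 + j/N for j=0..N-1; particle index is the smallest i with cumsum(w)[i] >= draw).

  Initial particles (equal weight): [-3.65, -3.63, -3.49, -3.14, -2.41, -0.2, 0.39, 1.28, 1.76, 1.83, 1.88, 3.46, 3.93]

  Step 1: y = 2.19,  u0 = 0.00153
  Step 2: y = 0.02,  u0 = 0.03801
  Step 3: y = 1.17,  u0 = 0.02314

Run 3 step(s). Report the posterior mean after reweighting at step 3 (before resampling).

post_mean = 1.3373

step 1: w=[0.0000, 0.0000, 0.0000, 0.0000, 0.0000, 0.0000, 0.0003, 0.0642, 0.2754, 0.3121, 0.3367, 0.0109, 0.0004]  mean=1.8105  Neff=3.4381  idx=[7, 8, 8, 8, 8, 9, 9, 9, 9, 10, 10, 10, 10]
step 2: w=[0.7698, 0.0296, 0.0296, 0.0296, 0.0296, 0.0168, 0.0168, 0.0168, 0.0168, 0.0111, 0.0111, 0.0111, 0.0111]  mean=1.4005  Neff=1.6729  idx=[0, 0, 0, 0, 0, 0, 0, 0, 0, 0, 2, 4, 9]
step 3: w=[0.0888, 0.0888, 0.0888, 0.0888, 0.0888, 0.0888, 0.0888, 0.0888, 0.0888, 0.0888, 0.0415, 0.0415, 0.0292]  mean=1.3373  Neff=12.0306  idx=[0, 1, 1, 2, 3, 4, 5, 6, 7, 8, 8, 9, 11]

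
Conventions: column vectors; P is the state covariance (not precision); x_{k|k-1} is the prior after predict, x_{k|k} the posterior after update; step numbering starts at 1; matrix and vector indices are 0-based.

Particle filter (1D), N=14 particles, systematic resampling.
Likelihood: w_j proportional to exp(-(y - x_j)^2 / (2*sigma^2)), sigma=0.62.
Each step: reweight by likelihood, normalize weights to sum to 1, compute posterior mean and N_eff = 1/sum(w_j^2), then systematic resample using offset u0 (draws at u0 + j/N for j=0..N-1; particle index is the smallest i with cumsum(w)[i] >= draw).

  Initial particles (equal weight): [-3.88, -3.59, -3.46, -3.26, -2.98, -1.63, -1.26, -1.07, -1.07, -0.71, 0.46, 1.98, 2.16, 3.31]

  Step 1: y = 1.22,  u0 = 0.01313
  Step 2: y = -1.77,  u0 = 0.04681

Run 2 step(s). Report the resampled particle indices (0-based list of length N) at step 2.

step 1: w=[0.0000, 0.0000, 0.0000, 0.0000, 0.0000, 0.0000, 0.0003, 0.0009, 0.0009, 0.0062, 0.3702, 0.3702, 0.2487, 0.0027]  mean=1.4428  Neff=2.9758  idx=[10, 10, 10, 10, 10, 10, 11, 11, 11, 11, 11, 12, 12, 12]
step 2: w=[0.1667, 0.1667, 0.1667, 0.1667, 0.1667, 0.1667, 0.0000, 0.0000, 0.0000, 0.0000, 0.0000, 0.0000, 0.0000, 0.0000]  mean=0.4600  Neff=6.0001  idx=[0, 0, 1, 1, 1, 2, 2, 3, 3, 4, 4, 4, 5, 5]

resampled_idx = [0, 0, 1, 1, 1, 2, 2, 3, 3, 4, 4, 4, 5, 5]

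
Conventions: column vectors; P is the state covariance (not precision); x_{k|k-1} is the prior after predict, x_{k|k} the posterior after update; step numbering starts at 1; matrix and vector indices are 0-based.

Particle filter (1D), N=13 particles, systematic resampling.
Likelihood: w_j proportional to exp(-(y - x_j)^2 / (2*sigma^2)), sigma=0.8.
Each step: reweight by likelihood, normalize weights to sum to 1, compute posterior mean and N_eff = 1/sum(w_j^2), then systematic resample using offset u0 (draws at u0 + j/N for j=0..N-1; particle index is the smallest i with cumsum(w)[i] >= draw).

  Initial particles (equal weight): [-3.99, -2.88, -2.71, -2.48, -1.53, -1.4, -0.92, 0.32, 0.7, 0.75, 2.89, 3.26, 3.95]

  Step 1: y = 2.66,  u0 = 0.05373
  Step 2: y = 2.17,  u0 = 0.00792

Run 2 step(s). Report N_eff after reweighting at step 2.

step 1: w=[0.0000, 0.0000, 0.0000, 0.0000, 0.0000, 0.0000, 0.0000, 0.0066, 0.0236, 0.0274, 0.4551, 0.3580, 0.1293]  mean=3.0321  Neff=2.8300  idx=[9, 10, 10, 10, 10, 10, 11, 11, 11, 11, 11, 12, 12]
step 2: w=[0.0364, 0.1173, 0.1173, 0.1173, 0.1173, 0.1173, 0.0695, 0.0695, 0.0695, 0.0695, 0.0695, 0.0148, 0.0148]  mean=2.9721  Neff=10.5587  idx=[0, 1, 2, 2, 3, 4, 4, 5, 6, 7, 8, 9, 10]

N_eff = 10.5587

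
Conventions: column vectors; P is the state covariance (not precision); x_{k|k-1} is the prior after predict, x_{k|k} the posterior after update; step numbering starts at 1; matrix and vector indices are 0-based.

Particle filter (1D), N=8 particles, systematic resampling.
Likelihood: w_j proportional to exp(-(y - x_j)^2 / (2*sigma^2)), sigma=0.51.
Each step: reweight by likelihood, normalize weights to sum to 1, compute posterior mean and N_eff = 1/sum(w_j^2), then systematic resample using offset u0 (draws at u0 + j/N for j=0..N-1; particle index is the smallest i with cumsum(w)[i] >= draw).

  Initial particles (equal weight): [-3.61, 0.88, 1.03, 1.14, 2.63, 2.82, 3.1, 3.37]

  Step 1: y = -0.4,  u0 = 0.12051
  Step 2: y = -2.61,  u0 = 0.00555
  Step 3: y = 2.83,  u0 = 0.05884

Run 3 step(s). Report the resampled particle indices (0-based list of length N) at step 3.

step 1: w=[0.0000, 0.5875, 0.2689, 0.1435, 0.0000, 0.0000, 0.0000, 0.0000]  mean=0.9577  Neff=2.2824  idx=[1, 1, 1, 1, 2, 2, 3, 3]
step 2: w=[0.2320, 0.2320, 0.2320, 0.2320, 0.0297, 0.0297, 0.0062, 0.0062]  mean=0.8921  Neff=4.6038  idx=[0, 0, 1, 1, 2, 2, 3, 3]
step 3: w=[0.1250, 0.1250, 0.1250, 0.1250, 0.1250, 0.1250, 0.1250, 0.1250]  mean=0.8800  Neff=8.0000  idx=[0, 1, 2, 3, 4, 5, 6, 7]

resampled_idx = [0, 1, 2, 3, 4, 5, 6, 7]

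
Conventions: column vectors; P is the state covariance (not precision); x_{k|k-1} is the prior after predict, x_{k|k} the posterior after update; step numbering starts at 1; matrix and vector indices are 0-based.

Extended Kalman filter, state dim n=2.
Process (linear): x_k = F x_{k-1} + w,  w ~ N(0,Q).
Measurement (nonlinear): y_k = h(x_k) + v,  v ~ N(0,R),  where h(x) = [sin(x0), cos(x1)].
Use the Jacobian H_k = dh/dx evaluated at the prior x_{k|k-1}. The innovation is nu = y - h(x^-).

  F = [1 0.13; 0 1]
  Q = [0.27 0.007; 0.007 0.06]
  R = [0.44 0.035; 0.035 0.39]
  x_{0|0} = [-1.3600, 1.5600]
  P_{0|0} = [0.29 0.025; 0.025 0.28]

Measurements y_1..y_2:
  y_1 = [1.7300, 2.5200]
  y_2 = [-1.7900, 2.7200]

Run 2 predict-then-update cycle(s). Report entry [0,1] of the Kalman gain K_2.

K[0,1] = -0.0718

step 1: x^-=[-1.1572, 1.5600]  P^-=[0.5712 0.0684; 0.0684 0.3400]  H_jac=[0.4019 0.0000; 0.0000 -0.9999]  S=[0.5323 0.0075; 0.0075 0.7300]  K=[0.4327 -0.0982; 0.0582 -0.4664]  nu=[2.6457, 2.5092]  x^+=[-0.2587, 0.5439]  P^+=[0.4652 0.0231; 0.0231 0.1798]
step 2: x^-=[-0.1880, 0.5439]  P^-=[0.7442 0.0535; 0.0535 0.2398]  H_jac=[0.9824 0.0000; 0.0000 -0.5175]  S=[1.1582 0.0078; 0.0078 0.4542]  K=[0.6317 -0.0718; 0.0472 -0.2741]  nu=[-1.6031, 1.8643]  x^+=[-1.3346, -0.0428]  P^+=[0.2804 0.0114; 0.0114 0.2034]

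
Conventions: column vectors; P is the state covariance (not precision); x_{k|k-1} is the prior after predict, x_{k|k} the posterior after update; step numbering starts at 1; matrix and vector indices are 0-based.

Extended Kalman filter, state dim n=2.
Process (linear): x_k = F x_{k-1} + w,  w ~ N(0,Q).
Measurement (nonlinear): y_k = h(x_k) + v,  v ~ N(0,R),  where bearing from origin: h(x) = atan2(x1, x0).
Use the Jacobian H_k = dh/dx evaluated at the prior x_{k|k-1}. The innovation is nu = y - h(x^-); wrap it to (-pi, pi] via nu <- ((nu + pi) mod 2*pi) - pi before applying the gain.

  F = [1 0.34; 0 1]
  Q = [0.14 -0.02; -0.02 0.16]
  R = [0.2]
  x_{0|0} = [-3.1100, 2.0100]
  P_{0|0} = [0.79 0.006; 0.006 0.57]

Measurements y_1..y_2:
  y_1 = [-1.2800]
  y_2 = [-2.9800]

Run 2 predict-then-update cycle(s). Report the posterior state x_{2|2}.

x_post = [-4.4843, 0.0513]

step 1: x^-=[-2.4266, 2.0100]  P^-=[1.0000 0.1798; 0.1798 0.7300]  H_jac=[-0.2024 -0.2444]  S=[0.3024]  K=[-0.8148; -0.7104]  nu=[2.5534]  x^+=[-4.5071, 0.1961]  P^+=[0.7992 0.0048; 0.0048 0.5774]
step 2: x^-=[-4.4405, 0.1961]  P^-=[1.0092 0.1811; 0.1811 0.7374]  H_jac=[-0.0099 -0.2248]  S=[0.2382]  K=[-0.2129; -0.7035]  nu=[0.2057]  x^+=[-4.4843, 0.0513]  P^+=[0.9984 0.1454; 0.1454 0.6195]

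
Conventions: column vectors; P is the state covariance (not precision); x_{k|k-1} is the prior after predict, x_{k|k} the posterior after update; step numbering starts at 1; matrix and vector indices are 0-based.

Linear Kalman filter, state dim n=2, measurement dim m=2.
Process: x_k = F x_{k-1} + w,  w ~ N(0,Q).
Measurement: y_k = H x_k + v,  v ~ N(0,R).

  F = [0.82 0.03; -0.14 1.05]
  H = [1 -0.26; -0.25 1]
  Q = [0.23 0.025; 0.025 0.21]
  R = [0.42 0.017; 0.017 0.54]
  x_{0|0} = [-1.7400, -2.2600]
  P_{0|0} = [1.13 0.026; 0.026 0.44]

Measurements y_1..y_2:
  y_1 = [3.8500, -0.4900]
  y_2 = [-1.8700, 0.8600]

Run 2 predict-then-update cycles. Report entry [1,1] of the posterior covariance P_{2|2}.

step 1: x^-=[-1.4946, -2.1294]  P^-=[0.9915 -0.0686; -0.0686 0.7096]  S=[1.4951 -0.4884; -0.4884 1.3459]  K=[0.6787 0.0112; 0.0081 0.5429]  nu=[4.7910, 1.2657]  x^+=[1.7713, -1.4035]  P^+=[0.3100 0.0951; 0.0951 0.3171]
step 2: x^-=[1.4104, -1.7216]  P^-=[0.4434 0.0809; 0.0809 0.5377]  S=[0.8577 -0.1475; -0.1475 1.0650]  K=[0.4995 0.0410; 0.0152 0.4880]  nu=[-3.7280, 2.9342]  x^+=[-0.3314, -0.3464]  P^+=[0.2336 0.0891; 0.0891 0.2861]

P_post[1,1] = 0.2861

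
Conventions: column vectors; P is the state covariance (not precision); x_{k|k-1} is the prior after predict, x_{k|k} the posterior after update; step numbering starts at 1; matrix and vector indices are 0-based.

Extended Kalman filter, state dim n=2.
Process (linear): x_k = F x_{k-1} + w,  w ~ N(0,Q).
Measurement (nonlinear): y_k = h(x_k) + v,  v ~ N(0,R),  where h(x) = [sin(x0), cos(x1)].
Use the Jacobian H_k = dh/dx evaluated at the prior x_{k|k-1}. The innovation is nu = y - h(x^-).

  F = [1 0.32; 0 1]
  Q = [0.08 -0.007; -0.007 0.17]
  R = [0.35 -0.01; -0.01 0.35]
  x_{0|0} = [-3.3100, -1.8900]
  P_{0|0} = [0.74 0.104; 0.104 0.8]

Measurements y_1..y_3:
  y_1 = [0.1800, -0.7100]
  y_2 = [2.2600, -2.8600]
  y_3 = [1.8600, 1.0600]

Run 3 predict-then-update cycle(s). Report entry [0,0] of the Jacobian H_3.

H_jac[0,0] = 0.9988

step 1: x^-=[-3.9148, -1.8900]  P^-=[0.9685 0.3530; 0.3530 0.9700]  H_jac=[-0.7157 0.0000; 0.0000 0.9495]  S=[0.8460 -0.2499; -0.2499 1.2245]  K=[-0.7858 0.1134; -0.0814 0.7356]  nu=[-0.5184, -0.3962]  x^+=[-3.5524, -2.1392]  P^+=[0.3859 0.0501; 0.0501 0.2720]
step 2: x^-=[-4.2369, -2.1392]  P^-=[0.5258 0.1301; 0.1301 0.4420]  H_jac=[-0.4578 0.0000; 0.0000 0.8427]  S=[0.4602 -0.0602; -0.0602 0.6639]  K=[-0.5074 0.1191; -0.0567 0.5559]  nu=[1.3709, -2.3217]  x^+=[-5.2092, -3.5076]  P^+=[0.3906 0.0555; 0.0555 0.2315]
step 3: x^-=[-6.3316, -3.5076]  P^-=[0.5298 0.1226; 0.1226 0.4015]  H_jac=[0.9988 0.0000; 0.0000 -0.3579]  S=[0.8786 -0.0538; -0.0538 0.4014]  K=[0.6006 -0.0288; 0.1184 -0.3421]  nu=[1.9084, 1.9938]  x^+=[-5.2429, -3.9638]  P^+=[0.2107 0.0449; 0.0449 0.3379]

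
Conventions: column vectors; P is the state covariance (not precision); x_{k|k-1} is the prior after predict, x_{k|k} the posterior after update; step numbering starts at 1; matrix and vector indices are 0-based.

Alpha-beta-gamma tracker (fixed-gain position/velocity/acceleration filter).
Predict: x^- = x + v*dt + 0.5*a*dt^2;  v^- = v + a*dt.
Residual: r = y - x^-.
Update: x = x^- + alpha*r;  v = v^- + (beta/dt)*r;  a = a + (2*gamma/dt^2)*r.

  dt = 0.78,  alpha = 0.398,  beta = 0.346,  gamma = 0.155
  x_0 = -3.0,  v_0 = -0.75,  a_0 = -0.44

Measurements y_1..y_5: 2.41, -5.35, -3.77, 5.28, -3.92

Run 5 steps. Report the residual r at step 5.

step 1: x_pred=-3.7188  r=6.1288  x^+=-1.2796  v^+=1.6255  a^+=2.6829
step 2: x_pred=0.8044  r=-6.1544  x^+=-1.6450  v^+=0.9881  a^+=-0.4530
step 3: x_pred=-1.0121  r=-2.7579  x^+=-2.1098  v^+=-0.5887  a^+=-1.8583
step 4: x_pred=-3.1342  r=8.4142  x^+=0.2146  v^+=1.6944  a^+=2.4291
step 5: x_pred=2.2752  r=-6.1952  x^+=-0.1905  v^+=0.8409  a^+=-0.7276

resid = -6.1952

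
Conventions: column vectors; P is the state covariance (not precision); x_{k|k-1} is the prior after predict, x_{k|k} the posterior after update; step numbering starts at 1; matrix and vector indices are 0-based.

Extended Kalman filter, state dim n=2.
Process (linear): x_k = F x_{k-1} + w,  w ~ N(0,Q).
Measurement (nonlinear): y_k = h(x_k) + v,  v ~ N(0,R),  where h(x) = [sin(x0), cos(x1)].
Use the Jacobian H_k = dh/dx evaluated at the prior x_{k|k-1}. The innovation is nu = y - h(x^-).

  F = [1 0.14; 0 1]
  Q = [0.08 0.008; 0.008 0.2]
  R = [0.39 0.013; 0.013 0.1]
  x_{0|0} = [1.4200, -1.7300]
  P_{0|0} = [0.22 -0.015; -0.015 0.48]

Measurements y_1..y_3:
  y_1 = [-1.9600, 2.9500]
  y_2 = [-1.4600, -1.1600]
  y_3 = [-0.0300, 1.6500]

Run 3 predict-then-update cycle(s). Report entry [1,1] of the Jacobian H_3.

step 1: x^-=[1.1778, -1.7300]  P^-=[0.3052 0.0602; 0.0602 0.6800]  H_jac=[0.3830 0.0000; 0.0000 0.9874]  S=[0.4348 0.0358; 0.0358 0.7629]  K=[0.2634 0.0656; -0.0194 0.8810]  nu=[-2.8838, 3.1085]  x^+=[0.6219, 1.0646]  P^+=[0.2705 0.0101; 0.0101 0.0890]
step 2: x^-=[0.7709, 1.0646]  P^-=[0.3551 0.0306; 0.0306 0.2890]  H_jac=[0.7173 0.0000; 0.0000 -0.8746]  S=[0.5727 -0.0062; -0.0062 0.3210]  K=[0.4439 -0.0747; 0.0298 -0.7867]  nu=[-2.1568, -1.6449]  x^+=[-0.0636, 2.2943]  P^+=[0.2400 0.0019; 0.0019 0.0895]
step 3: x^-=[0.2576, 2.2943]  P^-=[0.3223 0.0225; 0.0225 0.2895]  H_jac=[0.9670 0.0000; 0.0000 -0.7495]  S=[0.6914 -0.0033; -0.0033 0.2626]  K=[0.4505 -0.0585; 0.0275 -0.8258]  nu=[-0.2847, 2.3120]  x^+=[-0.0060, 0.3771]  P^+=[0.1809 -0.0000; -0.0000 0.1097]

H_jac[1,1] = -0.7495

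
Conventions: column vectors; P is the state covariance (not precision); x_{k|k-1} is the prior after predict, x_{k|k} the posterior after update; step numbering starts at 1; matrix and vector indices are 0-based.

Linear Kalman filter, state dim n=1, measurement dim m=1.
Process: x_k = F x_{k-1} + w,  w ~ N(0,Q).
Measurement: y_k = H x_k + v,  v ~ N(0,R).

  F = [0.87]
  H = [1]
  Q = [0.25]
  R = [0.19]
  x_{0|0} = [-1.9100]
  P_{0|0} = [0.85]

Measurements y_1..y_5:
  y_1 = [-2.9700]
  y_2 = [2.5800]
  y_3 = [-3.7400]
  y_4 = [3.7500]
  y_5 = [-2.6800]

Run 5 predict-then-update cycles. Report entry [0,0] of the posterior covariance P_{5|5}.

P_post[0,0] = 0.1222

step 1: x^-=[-1.6617]  P^-=[0.8934]  S=[1.0834]  K=[0.8246]  nu=[-1.3083]  x^+=[-2.7406]  P^+=[0.1567]
step 2: x^-=[-2.3843]  P^-=[0.3686]  S=[0.5586]  K=[0.6599]  nu=[4.9643]  x^+=[0.8914]  P^+=[0.1254]
step 3: x^-=[0.7756]  P^-=[0.3449]  S=[0.5349]  K=[0.6448]  nu=[-4.5156]  x^+=[-2.1360]  P^+=[0.1225]
step 4: x^-=[-1.8583]  P^-=[0.3427]  S=[0.5327]  K=[0.6433]  nu=[5.6083]  x^+=[1.7498]  P^+=[0.1222]
step 5: x^-=[1.5223]  P^-=[0.3425]  S=[0.5325]  K=[0.6432]  nu=[-4.2023]  x^+=[-1.1806]  P^+=[0.1222]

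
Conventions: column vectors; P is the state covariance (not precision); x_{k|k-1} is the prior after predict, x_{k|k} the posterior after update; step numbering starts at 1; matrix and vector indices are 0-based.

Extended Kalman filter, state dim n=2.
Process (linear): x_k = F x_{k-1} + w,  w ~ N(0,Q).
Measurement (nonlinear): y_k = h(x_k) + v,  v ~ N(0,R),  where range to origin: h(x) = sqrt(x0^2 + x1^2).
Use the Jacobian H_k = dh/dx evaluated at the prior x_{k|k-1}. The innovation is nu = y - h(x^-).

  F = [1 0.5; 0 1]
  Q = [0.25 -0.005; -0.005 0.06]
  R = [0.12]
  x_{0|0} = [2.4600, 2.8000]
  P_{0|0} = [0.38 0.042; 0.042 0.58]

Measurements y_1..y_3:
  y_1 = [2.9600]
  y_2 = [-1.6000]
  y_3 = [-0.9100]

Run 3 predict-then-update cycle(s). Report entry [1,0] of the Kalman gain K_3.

step 1: x^-=[3.8600, 2.8000]  P^-=[0.8170 0.3270; 0.3270 0.6400]  H_jac=[0.8095 0.5872]  S=[1.1868]  K=[0.7190; 0.5397]  nu=[-1.8086]  x^+=[2.5596, 1.8240]  P^+=[0.2034 -0.1335; -0.1335 0.2944]
step 2: x^-=[3.4716, 1.8240]  P^-=[0.3935 0.0087; 0.0087 0.3544]  H_jac=[0.8853 0.4651]  S=[0.5122]  K=[0.6880; 0.3368]  nu=[-5.5216]  x^+=[-0.3274, -0.0355]  P^+=[0.1511 -0.1100; -0.1100 0.2963]
step 3: x^-=[-0.3451, -0.0355]  P^-=[0.3651 0.0331; 0.0331 0.3563]  H_jac=[-0.9948 -0.1023]  S=[0.4918]  K=[-0.7455; -0.1411]  nu=[-1.2569]  x^+=[0.5919, 0.1419]  P^+=[0.0918 -0.0186; -0.0186 0.3465]

K[1,0] = -0.1411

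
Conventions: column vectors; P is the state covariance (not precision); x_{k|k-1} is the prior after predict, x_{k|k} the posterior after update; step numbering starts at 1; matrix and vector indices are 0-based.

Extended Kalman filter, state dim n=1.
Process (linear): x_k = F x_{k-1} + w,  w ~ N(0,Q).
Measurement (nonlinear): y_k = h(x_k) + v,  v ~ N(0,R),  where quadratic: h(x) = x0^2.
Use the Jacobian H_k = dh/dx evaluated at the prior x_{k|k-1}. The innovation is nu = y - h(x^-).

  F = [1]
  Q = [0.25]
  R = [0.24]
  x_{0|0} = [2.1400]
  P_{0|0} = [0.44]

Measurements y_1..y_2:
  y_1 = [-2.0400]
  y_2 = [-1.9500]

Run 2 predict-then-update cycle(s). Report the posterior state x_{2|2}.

x_post = [-0.5593]

step 1: x^-=[2.1400]  P^-=[0.6900]  H_jac=[4.2800]  S=[12.8797]  K=[0.2293]  nu=[-6.6196]  x^+=[0.6222]  P^+=[0.0129]
step 2: x^-=[0.6222]  P^-=[0.2629]  H_jac=[1.2444]  S=[0.6470]  K=[0.5055]  nu=[-2.3371]  x^+=[-0.5593]  P^+=[0.0975]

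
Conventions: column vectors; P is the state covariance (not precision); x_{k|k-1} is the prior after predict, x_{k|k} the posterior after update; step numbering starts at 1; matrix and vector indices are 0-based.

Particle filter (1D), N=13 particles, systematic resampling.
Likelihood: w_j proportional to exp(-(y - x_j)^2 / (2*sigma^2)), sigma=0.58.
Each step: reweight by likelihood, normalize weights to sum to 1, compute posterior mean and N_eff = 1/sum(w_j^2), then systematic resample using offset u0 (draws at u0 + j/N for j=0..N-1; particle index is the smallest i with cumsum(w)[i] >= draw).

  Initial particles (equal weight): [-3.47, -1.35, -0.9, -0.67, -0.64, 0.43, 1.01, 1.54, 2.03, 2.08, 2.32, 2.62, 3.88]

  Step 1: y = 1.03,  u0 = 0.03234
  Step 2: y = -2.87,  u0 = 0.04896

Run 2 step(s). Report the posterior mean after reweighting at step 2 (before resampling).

step 1: w=[0.0000, 0.0001, 0.0014, 0.0048, 0.0056, 0.2072, 0.3536, 0.2404, 0.0800, 0.0687, 0.0298, 0.0083, 0.0000]  mean=1.2046  Neff=4.2030  idx=[5, 5, 5, 6, 6, 6, 6, 6, 7, 7, 7, 8, 9]
step 2: w=[0.3322, 0.3322, 0.3322, 0.0007, 0.0007, 0.0007, 0.0007, 0.0007, 0.0000, 0.0000, 0.0000, 0.0000, 0.0000]  mean=0.4320  Neff=3.0205  idx=[0, 0, 0, 0, 1, 1, 1, 1, 1, 2, 2, 2, 2]

post_mean = 0.4320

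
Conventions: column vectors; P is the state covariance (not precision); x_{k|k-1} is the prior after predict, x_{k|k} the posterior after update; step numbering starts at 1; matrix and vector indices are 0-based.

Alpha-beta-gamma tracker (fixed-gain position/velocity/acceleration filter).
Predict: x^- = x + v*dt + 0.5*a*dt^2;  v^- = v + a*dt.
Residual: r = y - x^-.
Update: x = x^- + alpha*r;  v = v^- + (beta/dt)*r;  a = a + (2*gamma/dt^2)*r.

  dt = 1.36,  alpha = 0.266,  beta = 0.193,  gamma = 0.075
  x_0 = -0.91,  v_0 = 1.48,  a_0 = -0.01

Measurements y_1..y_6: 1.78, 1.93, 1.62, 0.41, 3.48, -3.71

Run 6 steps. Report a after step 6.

step 1: x_pred=1.0936  r=0.6864  x^+=1.2761  v^+=1.5638  a^+=0.0457
step 2: x_pred=3.4452  r=-1.5152  x^+=3.0421  v^+=1.4109  a^+=-0.0772
step 3: x_pred=4.8896  r=-3.2696  x^+=4.0199  v^+=0.8419  a^+=-0.3424
step 4: x_pred=4.8482  r=-4.4382  x^+=3.6677  v^+=-0.2535  a^+=-0.7023
step 5: x_pred=2.6734  r=0.8066  x^+=2.8879  v^+=-1.0942  a^+=-0.6369
step 6: x_pred=0.8108  r=-4.5208  x^+=-0.3917  v^+=-2.6019  a^+=-1.0035

a_post = -1.0035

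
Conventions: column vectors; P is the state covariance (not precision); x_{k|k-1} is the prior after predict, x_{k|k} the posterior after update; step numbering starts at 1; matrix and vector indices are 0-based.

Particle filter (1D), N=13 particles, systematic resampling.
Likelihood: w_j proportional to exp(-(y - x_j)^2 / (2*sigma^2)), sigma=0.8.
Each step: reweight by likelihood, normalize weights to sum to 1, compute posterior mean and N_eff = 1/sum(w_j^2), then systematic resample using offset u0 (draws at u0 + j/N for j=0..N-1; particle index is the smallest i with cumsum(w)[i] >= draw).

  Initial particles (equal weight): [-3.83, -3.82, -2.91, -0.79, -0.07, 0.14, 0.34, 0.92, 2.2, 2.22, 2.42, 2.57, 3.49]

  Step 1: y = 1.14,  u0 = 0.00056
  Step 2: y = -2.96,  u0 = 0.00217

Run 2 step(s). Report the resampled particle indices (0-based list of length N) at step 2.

resampled_idx = [0, 0, 0, 0, 0, 0, 0, 0, 0, 0, 0, 0, 1]

step 1: w=[0.0000, 0.0000, 0.0000, 0.0147, 0.0858, 0.1233, 0.1634, 0.2594, 0.1120, 0.1083, 0.0749, 0.0545, 0.0036]  mean=1.1147  Neff=6.6818  idx=[3, 4, 5, 6, 6, 6, 7, 7, 7, 8, 9, 9, 10]
step 2: w=[0.9052, 0.0526, 0.0197, 0.0072, 0.0072, 0.0072, 0.0003, 0.0003, 0.0003, 0.0000, 0.0000, 0.0000, 0.0000]  mean=-0.7079  Neff=1.2155  idx=[0, 0, 0, 0, 0, 0, 0, 0, 0, 0, 0, 0, 1]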